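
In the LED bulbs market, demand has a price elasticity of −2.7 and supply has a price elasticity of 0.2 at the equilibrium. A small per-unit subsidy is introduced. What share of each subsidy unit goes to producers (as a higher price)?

Producer share = 27/29

For a small subsidy around the equilibrium, the benefit split depends on the relative slopes, which at a point are proportional to the elasticities.
Buyer share = εs/(εs + |εd|) = 0.2/(0.2 + 2.7) = 2/29; seller share = |εd|/(εs + |εd|) = 27/29.
So producers capture 27/29 of the subsidy.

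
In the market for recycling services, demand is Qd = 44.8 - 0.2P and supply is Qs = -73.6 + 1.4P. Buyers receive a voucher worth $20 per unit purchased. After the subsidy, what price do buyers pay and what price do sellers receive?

Pre-subsidy: 44.8 - 0.2P = -73.6 + 1.4P gives P* = 74, Q* = 30.
With the rebate, buyers effectively pay Pb = Ps − 20, where Ps is the price sellers receive.
Demand in terms of Ps becomes Qd = 44.8 − 0.2(Ps − 20) = 48.8 - 0.2Ps. Setting this equal to supply: 48.8 - 0.2Ps = -73.6 + 1.4Ps, so Ps = 76.5.
Buyers pay Pb = 76.5 − 20 = 56.5; Q' = -73.6 + 1.4·76.5 = 33.5.

Buyers pay $56.5; sellers receive $76.5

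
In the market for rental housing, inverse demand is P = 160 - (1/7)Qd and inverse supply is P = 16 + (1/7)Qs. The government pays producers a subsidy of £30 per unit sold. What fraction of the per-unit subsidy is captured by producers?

Producer share = 0.5

Pre-subsidy: 160 - (1/7)Q = 16 + (1/7)Q gives Q* = 504 and P* = 88.
With the subsidy, sellers receive Ps = Pb + 30 for each unit, where Pb is the price buyers pay.
On the curves, Pb = 160 - (1/7)Q and Ps = 16 + (1/7)Q; the wedge Ps − Pb = 30 gives 16 + (1/7)Q − (160 - (1/7)Q) = 30, so Q' = 609.
Then Pb = 160 − (1/7)·609 = 73 and Ps = 16 + (1/7)·609 = 103.
Buyers' price falls by P* − Pb = 88 − 73 = 15; sellers' price rises by Ps − P* = 103 − 88 = 15.
So producers capture 15/30 = 0.5 of each unit of subsidy.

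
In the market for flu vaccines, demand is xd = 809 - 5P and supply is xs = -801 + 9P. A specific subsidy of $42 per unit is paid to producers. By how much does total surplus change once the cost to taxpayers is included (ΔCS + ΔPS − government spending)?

Net change in total surplus = -$2835

Pre-subsidy: 809 - 5P = -801 + 9P gives P* = 115, x* = 234.
With the subsidy, sellers receive Ps = Pb + 42 for each unit, where Pb is the price buyers pay.
Supply in terms of Pb becomes xs = -801 + 9(Pb + 42) = -423 + 9Pb. Setting this equal to demand: 809 - 5Pb = -423 + 9Pb, so Pb = 88.
Sellers receive Ps = 88 + 42 = 130; x' = 809 − 5·88 = 369.
ΔCS = ½(234 + 369)(115 − 88) = 8140.5; ΔPS = ½(234 + 369)(130 − 115) = 4522.5.
Government spending = 42 × 369 = 15498.
Net change = 8140.5 + 4522.5 − 15498 = -2835. The loss equals the DWL triangle ½·42·135.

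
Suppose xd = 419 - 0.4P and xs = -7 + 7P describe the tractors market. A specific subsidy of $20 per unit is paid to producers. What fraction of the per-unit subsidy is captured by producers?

Pre-subsidy: 419 - 0.4P = -7 + 7P gives P* = 2130/37, x* = 14651/37.
With the subsidy, sellers receive Ps = Pb + 20 for each unit, where Pb is the price buyers pay.
Supply in terms of Pb becomes xs = -7 + 7(Pb + 20) = 133 + 7Pb. Setting this equal to demand: 419 - 0.4Pb = 133 + 7Pb, so Pb = 1430/37.
Sellers receive Ps = 1430/37 + 20 = 2170/37; x' = 419 − 0.4·(1430/37) = 14931/37.
Buyers' price falls by P* − Pb = 2130/37 − 1430/37 = 700/37; sellers' price rises by Ps − P* = 2170/37 − 2130/37 = 40/37.
So producers capture (40/37)/20 = 2/37 of each unit of subsidy.

Producer share = 2/37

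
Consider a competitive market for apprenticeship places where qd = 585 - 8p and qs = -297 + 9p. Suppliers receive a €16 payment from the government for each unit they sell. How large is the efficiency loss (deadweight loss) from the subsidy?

Deadweight loss = 9216/17

Pre-subsidy: 585 - 8p = -297 + 9p gives p* = 882/17, q* = 2889/17.
With the subsidy, sellers receive ps = pb + 16 for each unit, where pb is the price buyers pay.
Supply in terms of pb becomes qs = -297 + 9(pb + 16) = -153 + 9pb. Setting this equal to demand: 585 - 8pb = -153 + 9pb, so pb = 738/17.
Sellers receive ps = 738/17 + 16 = 1010/17; q' = 585 − 8·(738/17) = 4041/17.
The subsidy expands output by 4041/17 − 2889/17 = 1152/17 past the efficient level; on those units the gap between marginal cost and willingness to pay runs from 0 up to 16.
DWL = ½ × 16 × 1152/17 = 9216/17.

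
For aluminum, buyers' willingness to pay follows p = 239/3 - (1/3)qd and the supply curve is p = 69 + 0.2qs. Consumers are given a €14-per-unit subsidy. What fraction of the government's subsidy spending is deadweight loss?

Pre-subsidy: 239/3 - (1/3)q = 69 + 0.2q gives q* = 20 and p* = 73.
With the rebate, buyers effectively pay pb = ps − 14, where ps is the price sellers receive.
On the curves, pb = 239/3 - (1/3)q and ps = 69 + 0.2q; the wedge ps − pb = 14 gives 69 + 0.2q − (239/3 - (1/3)q) = 14, so q' = 46.25.
Then pb = 239/3 − (1/3)·46.25 = 64.25 and ps = 69 + 0.2·46.25 = 78.25.
ΔCS = ½(20 + 46.25)(73 − 64.25) = 289.84375; ΔPS = ½(20 + 46.25)(78.25 − 73) = 173.90625.
Government spending = 14 × 46.25 = 647.5.
DWL = ½ × 14 × (46.25 − 20) = 183.75; fraction = 183.75 / 647.5 = 21/74.

DWL / government spending = 21/74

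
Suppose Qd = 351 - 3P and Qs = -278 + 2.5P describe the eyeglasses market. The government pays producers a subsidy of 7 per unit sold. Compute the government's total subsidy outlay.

Pre-subsidy: 351 - 3P = -278 + 2.5P gives P* = 1258/11, Q* = 87/11.
With the subsidy, sellers receive Ps = Pb + 7 for each unit, where Pb is the price buyers pay.
Supply in terms of Pb becomes Qs = -278 + 2.5(Pb + 7) = -260.5 + 2.5Pb. Setting this equal to demand: 351 - 3Pb = -260.5 + 2.5Pb, so Pb = 1223/11.
Sellers receive Ps = 1223/11 + 7 = 1300/11; Q' = 351 − 3·(1223/11) = 192/11.
Government outlay = subsidy × quantity = 7 × 192/11 = 1344/11.

Government cost = 1344/11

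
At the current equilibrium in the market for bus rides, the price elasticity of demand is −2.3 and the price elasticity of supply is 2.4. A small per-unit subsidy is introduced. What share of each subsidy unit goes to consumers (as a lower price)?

Consumer share = 24/47

For a small subsidy around the equilibrium, the benefit split depends on the relative slopes, which at a point are proportional to the elasticities.
Buyer share = εs/(εs + |εd|) = 2.4/(2.4 + 2.3) = 24/47; seller share = |εd|/(εs + |εd|) = 23/47.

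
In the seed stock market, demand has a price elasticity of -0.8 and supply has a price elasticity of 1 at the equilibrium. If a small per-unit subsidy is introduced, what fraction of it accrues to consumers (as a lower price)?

For a small subsidy around the equilibrium, the benefit split depends on the relative slopes, which at a point are proportional to the elasticities.
Buyer share = εs/(εs + |εd|) = 1/(1 + 0.8) = 5/9; seller share = |εd|/(εs + |εd|) = 4/9.

Consumer share = 5/9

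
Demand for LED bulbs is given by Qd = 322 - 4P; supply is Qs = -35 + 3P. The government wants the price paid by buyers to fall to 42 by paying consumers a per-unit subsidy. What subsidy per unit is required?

At a buyer price of 42, quantity demanded is 322 − 4·42 = 154.
Sellers supply 154 only when they receive Ps with -35 + 3·Ps = 154, i.e. Ps = 63.
s = Ps − Pb = 63 − 42 = 21.

Required subsidy s = 21 per unit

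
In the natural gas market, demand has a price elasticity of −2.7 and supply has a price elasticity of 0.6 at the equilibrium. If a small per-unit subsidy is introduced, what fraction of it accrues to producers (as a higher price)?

For a small subsidy around the equilibrium, the benefit split depends on the relative slopes, which at a point are proportional to the elasticities.
Buyer share = εs/(εs + |εd|) = 0.6/(0.6 + 2.7) = 2/11; seller share = |εd|/(εs + |εd|) = 9/11.
So producers capture 9/11 of the subsidy.

Producer share = 9/11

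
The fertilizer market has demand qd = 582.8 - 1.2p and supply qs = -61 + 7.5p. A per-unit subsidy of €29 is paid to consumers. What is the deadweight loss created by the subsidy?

Deadweight loss = €435

Pre-subsidy: 582.8 - 1.2p = -61 + 7.5p gives p* = 74, q* = 494.
With the rebate, buyers effectively pay pb = ps − 29, where ps is the price sellers receive.
Demand in terms of ps becomes qd = 582.8 − 1.2(ps − 29) = 617.6 - 1.2ps. Setting this equal to supply: 617.6 - 1.2ps = -61 + 7.5ps, so ps = 78.
Buyers pay pb = 78 − 29 = 49; q' = -61 + 7.5·78 = 524.
The subsidy expands output by 524 − 494 = 30 past the efficient level; on those units the gap between marginal cost and willingness to pay runs from 0 up to 29.
DWL = ½ × 29 × 30 = 435.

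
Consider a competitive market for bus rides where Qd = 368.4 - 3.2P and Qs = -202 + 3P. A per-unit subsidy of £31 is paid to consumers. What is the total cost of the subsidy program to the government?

Government cost = £3782

Pre-subsidy: 368.4 - 3.2P = -202 + 3P gives P* = 92, Q* = 74.
With the rebate, buyers effectively pay Pb = Ps − 31, where Ps is the price sellers receive.
Demand in terms of Ps becomes Qd = 368.4 − 3.2(Ps − 31) = 467.6 - 3.2Ps. Setting this equal to supply: 467.6 - 3.2Ps = -202 + 3Ps, so Ps = 108.
Buyers pay Pb = 108 − 31 = 77; Q' = -202 + 3·108 = 122.
Government outlay = subsidy × quantity = 31 × 122 = 3782.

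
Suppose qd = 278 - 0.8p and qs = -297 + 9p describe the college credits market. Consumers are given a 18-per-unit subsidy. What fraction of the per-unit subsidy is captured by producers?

Pre-subsidy: 278 - 0.8p = -297 + 9p gives p* = 2875/49, q* = 11322/49.
With the rebate, buyers effectively pay pb = ps − 18, where ps is the price sellers receive.
Demand in terms of ps becomes qd = 278 − 0.8(ps − 18) = 292.4 - 0.8ps. Setting this equal to supply: 292.4 - 0.8ps = -297 + 9ps, so ps = 421/7.
Buyers pay pb = 421/7 − 18 = 295/7; q' = -297 + 9·(421/7) = 1710/7.
Buyers' price falls by p* − pb = 2875/49 − 295/7 = 810/49; sellers' price rises by ps − p* = 421/7 − 2875/49 = 72/49.
So producers capture (72/49)/18 = 4/49 of each unit of subsidy.

Producer share = 4/49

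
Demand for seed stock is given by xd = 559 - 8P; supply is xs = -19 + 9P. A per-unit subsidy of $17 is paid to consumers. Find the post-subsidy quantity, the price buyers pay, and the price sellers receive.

x' = 359; buyers pay $25; sellers receive $42

Pre-subsidy: 559 - 8P = -19 + 9P gives P* = 34, x* = 287.
With the rebate, buyers effectively pay Pb = Ps − 17, where Ps is the price sellers receive.
Demand in terms of Ps becomes xd = 559 − 8(Ps − 17) = 695 - 8Ps. Setting this equal to supply: 695 - 8Ps = -19 + 9Ps, so Ps = 42.
Buyers pay Pb = 42 − 17 = 25; x' = -19 + 9·42 = 359.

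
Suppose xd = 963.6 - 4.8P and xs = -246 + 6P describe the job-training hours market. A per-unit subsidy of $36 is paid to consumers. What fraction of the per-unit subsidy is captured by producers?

Producer share = 4/9

Pre-subsidy: 963.6 - 4.8P = -246 + 6P gives P* = 112, x* = 426.
With the rebate, buyers effectively pay Pb = Ps − 36, where Ps is the price sellers receive.
Demand in terms of Ps becomes xd = 963.6 − 4.8(Ps − 36) = 1136.4 - 4.8Ps. Setting this equal to supply: 1136.4 - 4.8Ps = -246 + 6Ps, so Ps = 128.
Buyers pay Pb = 128 − 36 = 92; x' = -246 + 6·128 = 522.
Buyers' price falls by P* − Pb = 112 − 92 = 20; sellers' price rises by Ps − P* = 128 − 112 = 16.
So producers capture 16/36 = 4/9 of each unit of subsidy.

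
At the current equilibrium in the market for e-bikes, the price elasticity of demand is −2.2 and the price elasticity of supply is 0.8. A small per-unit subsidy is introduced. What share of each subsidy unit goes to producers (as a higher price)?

For a small subsidy around the equilibrium, the benefit split depends on the relative slopes, which at a point are proportional to the elasticities.
Buyer share = εs/(εs + |εd|) = 0.8/(0.8 + 2.2) = 4/15; seller share = |εd|/(εs + |εd|) = 11/15.
So producers capture 11/15 of the subsidy.

Producer share = 11/15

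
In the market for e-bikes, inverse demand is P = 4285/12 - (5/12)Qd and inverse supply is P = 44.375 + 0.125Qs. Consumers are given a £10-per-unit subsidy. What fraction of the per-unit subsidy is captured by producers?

Pre-subsidy: 4285/12 - (5/12)Q = 44.375 + 0.125Q gives Q* = 7505/13 and P* = 1515/13.
With the rebate, buyers effectively pay Pb = Ps − 10, where Ps is the price sellers receive.
On the curves, Pb = 4285/12 - (5/12)Q and Ps = 44.375 + 0.125Q; the wedge Ps − Pb = 10 gives 44.375 + 0.125Q − (4285/12 - (5/12)Q) = 10, so Q' = 7745/13.
Then Pb = 4285/12 − (5/12)·(7745/13) = 1415/13 and Ps = 44.375 + 0.125·(7745/13) = 1545/13.
Buyers' price falls by P* − Pb = 1515/13 − 1415/13 = 100/13; sellers' price rises by Ps − P* = 1545/13 − 1515/13 = 30/13.
So producers capture (30/13)/10 = 3/13 of each unit of subsidy.

Producer share = 3/13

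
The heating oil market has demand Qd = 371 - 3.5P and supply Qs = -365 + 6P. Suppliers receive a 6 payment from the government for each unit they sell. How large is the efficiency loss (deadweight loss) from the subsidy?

Pre-subsidy: 371 - 3.5P = -365 + 6P gives P* = 1472/19, Q* = 1897/19.
With the subsidy, sellers receive Ps = Pb + 6 for each unit, where Pb is the price buyers pay.
Supply in terms of Pb becomes Qs = -365 + 6(Pb + 6) = -329 + 6Pb. Setting this equal to demand: 371 - 3.5Pb = -329 + 6Pb, so Pb = 1400/19.
Sellers receive Ps = 1400/19 + 6 = 1514/19; Q' = 371 − 3.5·(1400/19) = 2149/19.
The subsidy expands output by 2149/19 − 1897/19 = 252/19 past the efficient level; on those units the gap between marginal cost and willingness to pay runs from 0 up to 6.
DWL = ½ × 6 × 252/19 = 756/19.

Deadweight loss = 756/19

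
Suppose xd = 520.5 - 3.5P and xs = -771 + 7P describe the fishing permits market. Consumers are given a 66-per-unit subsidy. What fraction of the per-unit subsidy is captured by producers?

Producer share = 1/3

Pre-subsidy: 520.5 - 3.5P = -771 + 7P gives P* = 123, x* = 90.
With the rebate, buyers effectively pay Pb = Ps − 66, where Ps is the price sellers receive.
Demand in terms of Ps becomes xd = 520.5 − 3.5(Ps − 66) = 751.5 - 3.5Ps. Setting this equal to supply: 751.5 - 3.5Ps = -771 + 7Ps, so Ps = 145.
Buyers pay Pb = 145 − 66 = 79; x' = -771 + 7·145 = 244.
Buyers' price falls by P* − Pb = 123 − 79 = 44; sellers' price rises by Ps − P* = 145 − 123 = 22.
So producers capture 22/66 = 1/3 of each unit of subsidy.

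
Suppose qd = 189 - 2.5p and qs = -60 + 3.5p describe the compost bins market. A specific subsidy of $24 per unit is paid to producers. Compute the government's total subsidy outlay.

Government cost = $2886

Pre-subsidy: 189 - 2.5p = -60 + 3.5p gives p* = 41.5, q* = 85.25.
With the subsidy, sellers receive ps = pb + 24 for each unit, where pb is the price buyers pay.
Supply in terms of pb becomes qs = -60 + 3.5(pb + 24) = 24 + 3.5pb. Setting this equal to demand: 189 - 2.5pb = 24 + 3.5pb, so pb = 27.5.
Sellers receive ps = 27.5 + 24 = 51.5; q' = 189 − 2.5·27.5 = 120.25.
Government outlay = subsidy × quantity = 24 × 120.25 = 2886.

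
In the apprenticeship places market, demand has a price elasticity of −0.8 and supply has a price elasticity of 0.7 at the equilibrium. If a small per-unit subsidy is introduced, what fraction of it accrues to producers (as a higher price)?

Producer share = 8/15

For a small subsidy around the equilibrium, the benefit split depends on the relative slopes, which at a point are proportional to the elasticities.
Buyer share = εs/(εs + |εd|) = 0.7/(0.7 + 0.8) = 7/15; seller share = |εd|/(εs + |εd|) = 8/15.
So producers capture 8/15 of the subsidy.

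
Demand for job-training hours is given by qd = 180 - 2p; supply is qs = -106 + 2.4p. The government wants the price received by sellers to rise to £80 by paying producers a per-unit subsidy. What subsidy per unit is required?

Required subsidy s = £33 per unit

At a seller price of 80, quantity supplied is -106 + 2.4·80 = 86.
Buyers absorb 86 only when they pay pb with 180 − 2·pb = 86, i.e. pb = 47.
s = ps − pb = 80 − 47 = 33.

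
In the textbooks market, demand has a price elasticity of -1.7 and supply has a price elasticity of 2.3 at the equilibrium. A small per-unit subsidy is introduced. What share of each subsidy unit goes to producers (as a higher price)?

Producer share = 0.425

For a small subsidy around the equilibrium, the benefit split depends on the relative slopes, which at a point are proportional to the elasticities.
Buyer share = εs/(εs + |εd|) = 2.3/(2.3 + 1.7) = 0.575; seller share = |εd|/(εs + |εd|) = 0.425.
So producers capture 0.425 of the subsidy.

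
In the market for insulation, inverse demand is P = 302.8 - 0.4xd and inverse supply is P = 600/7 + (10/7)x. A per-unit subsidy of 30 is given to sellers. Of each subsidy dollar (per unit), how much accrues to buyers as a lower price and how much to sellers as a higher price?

Pre-subsidy: 302.8 - 0.4x = 600/7 + (10/7)x gives x* = 118.71875 and P* = 255.3125.
With the subsidy, sellers receive Ps = Pb + 30 for each unit, where Pb is the price buyers pay.
On the curves, Pb = 302.8 - 0.4x and Ps = 600/7 + (10/7)x; the wedge Ps − Pb = 30 gives 600/7 + (10/7)x − (302.8 - 0.4x) = 30, so x' = 135.125.
Then Pb = 302.8 − 0.4·135.125 = 248.75 and Ps = 600/7 + (10/7)·135.125 = 278.75.
Buyers' price falls by P* − Pb = 255.3125 − 248.75 = 6.5625; sellers' price rises by Ps − P* = 278.75 − 255.3125 = 23.4375.

Buyers gain 6.5625 per unit; sellers gain 23.4375 per unit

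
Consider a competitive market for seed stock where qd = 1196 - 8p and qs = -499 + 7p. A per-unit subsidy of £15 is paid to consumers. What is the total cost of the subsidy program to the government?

Government cost = £5220

Pre-subsidy: 1196 - 8p = -499 + 7p gives p* = 113, q* = 292.
With the rebate, buyers effectively pay pb = ps − 15, where ps is the price sellers receive.
Demand in terms of ps becomes qd = 1196 − 8(ps − 15) = 1316 - 8ps. Setting this equal to supply: 1316 - 8ps = -499 + 7ps, so ps = 121.
Buyers pay pb = 121 − 15 = 106; q' = -499 + 7·121 = 348.
Government outlay = subsidy × quantity = 15 × 348 = 5220.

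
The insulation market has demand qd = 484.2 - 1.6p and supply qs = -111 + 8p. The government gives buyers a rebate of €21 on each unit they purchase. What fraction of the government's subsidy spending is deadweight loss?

Pre-subsidy: 484.2 - 1.6p = -111 + 8p gives p* = 62, q* = 385.
With the rebate, buyers effectively pay pb = ps − 21, where ps is the price sellers receive.
Demand in terms of ps becomes qd = 484.2 − 1.6(ps − 21) = 517.8 - 1.6ps. Setting this equal to supply: 517.8 - 1.6ps = -111 + 8ps, so ps = 65.5.
Buyers pay pb = 65.5 − 21 = 44.5; q' = -111 + 8·65.5 = 413.
ΔCS = ½(385 + 413)(62 − 44.5) = 6982.5; ΔPS = ½(385 + 413)(65.5 − 62) = 1396.5.
Government spending = 21 × 413 = 8673.
DWL = ½ × 21 × (413 − 385) = 294; fraction = 294 / 8673 = 2/59.

DWL / government spending = 2/59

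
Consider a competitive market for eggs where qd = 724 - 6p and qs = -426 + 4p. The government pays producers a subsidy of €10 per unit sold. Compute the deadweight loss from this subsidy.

Pre-subsidy: 724 - 6p = -426 + 4p gives p* = 115, q* = 34.
With the subsidy, sellers receive ps = pb + 10 for each unit, where pb is the price buyers pay.
Supply in terms of pb becomes qs = -426 + 4(pb + 10) = -386 + 4pb. Setting this equal to demand: 724 - 6pb = -386 + 4pb, so pb = 111.
Sellers receive ps = 111 + 10 = 121; q' = 724 − 6·111 = 58.
The subsidy expands output by 58 − 34 = 24 past the efficient level; on those units the gap between marginal cost and willingness to pay runs from 0 up to 10.
DWL = ½ × 10 × 24 = 120.

Deadweight loss = €120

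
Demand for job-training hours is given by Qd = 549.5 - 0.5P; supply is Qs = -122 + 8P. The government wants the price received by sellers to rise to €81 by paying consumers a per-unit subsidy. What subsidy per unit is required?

Required subsidy s = €34 per unit

At a seller price of 81, quantity supplied is -122 + 8·81 = 526.
Buyers absorb 526 only when they pay Pb with 549.5 − 0.5·Pb = 526, i.e. Pb = 47.
s = Ps − Pb = 81 − 47 = 34.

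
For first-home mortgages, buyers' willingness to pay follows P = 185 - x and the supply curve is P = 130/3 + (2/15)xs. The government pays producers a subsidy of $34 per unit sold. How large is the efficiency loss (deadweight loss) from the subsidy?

Pre-subsidy: 185 - x = 130/3 + (2/15)x gives x* = 125 and P* = 60.
With the subsidy, sellers receive Ps = Pb + 34 for each unit, where Pb is the price buyers pay.
On the curves, Pb = 185 - x and Ps = 130/3 + (2/15)x; the wedge Ps − Pb = 34 gives 130/3 + (2/15)x − (185 - x) = 34, so x' = 155.
Then Pb = 185 − 1·155 = 30 and Ps = 130/3 + (2/15)·155 = 64.
The subsidy expands output by 155 − 125 = 30 past the efficient level; on those units the gap between marginal cost and willingness to pay runs from 0 up to 34.
DWL = ½ × 34 × 30 = 510.

Deadweight loss = $510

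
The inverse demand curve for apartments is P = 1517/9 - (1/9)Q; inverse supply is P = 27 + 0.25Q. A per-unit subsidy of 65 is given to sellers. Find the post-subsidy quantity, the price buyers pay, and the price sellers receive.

Pre-subsidy: 1517/9 - (1/9)Q = 27 + 0.25Q gives Q* = 392 and P* = 125.
With the subsidy, sellers receive Ps = Pb + 65 for each unit, where Pb is the price buyers pay.
On the curves, Pb = 1517/9 - (1/9)Q and Ps = 27 + 0.25Q; the wedge Ps − Pb = 65 gives 27 + 0.25Q − (1517/9 - (1/9)Q) = 65, so Q' = 572.
Then Pb = 1517/9 − (1/9)·572 = 105 and Ps = 27 + 0.25·572 = 170.

Q' = 572; buyers pay 105; sellers receive 170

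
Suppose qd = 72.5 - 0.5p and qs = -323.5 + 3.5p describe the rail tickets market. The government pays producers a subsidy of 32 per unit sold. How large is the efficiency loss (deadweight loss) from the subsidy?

Deadweight loss = 224

Pre-subsidy: 72.5 - 0.5p = -323.5 + 3.5p gives p* = 99, q* = 23.
With the subsidy, sellers receive ps = pb + 32 for each unit, where pb is the price buyers pay.
Supply in terms of pb becomes qs = -323.5 + 3.5(pb + 32) = -211.5 + 3.5pb. Setting this equal to demand: 72.5 - 0.5pb = -211.5 + 3.5pb, so pb = 71.
Sellers receive ps = 71 + 32 = 103; q' = 72.5 − 0.5·71 = 37.
The subsidy expands output by 37 − 23 = 14 past the efficient level; on those units the gap between marginal cost and willingness to pay runs from 0 up to 32.
DWL = ½ × 32 × 14 = 224.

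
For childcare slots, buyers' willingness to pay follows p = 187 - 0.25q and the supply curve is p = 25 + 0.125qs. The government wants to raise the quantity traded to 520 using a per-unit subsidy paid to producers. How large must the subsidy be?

At q = 520, from the demand curve buyers pay pb = 187 − 0.25·520 = 57; from the supply curve sellers need ps = 25 + 0.125·520 = 90.
The subsidy must fill the gap: s = ps − pb = 90 − 57 = 33.

Required subsidy s = 33 per unit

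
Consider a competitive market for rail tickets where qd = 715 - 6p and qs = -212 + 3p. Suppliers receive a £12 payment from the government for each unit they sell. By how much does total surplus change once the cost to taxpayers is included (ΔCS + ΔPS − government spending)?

Pre-subsidy: 715 - 6p = -212 + 3p gives p* = 103, q* = 97.
With the subsidy, sellers receive ps = pb + 12 for each unit, where pb is the price buyers pay.
Supply in terms of pb becomes qs = -212 + 3(pb + 12) = -176 + 3pb. Setting this equal to demand: 715 - 6pb = -176 + 3pb, so pb = 99.
Sellers receive ps = 99 + 12 = 111; q' = 715 − 6·99 = 121.
ΔCS = ½(97 + 121)(103 − 99) = 436; ΔPS = ½(97 + 121)(111 − 103) = 872.
Government spending = 12 × 121 = 1452.
Net change = 436 + 872 − 1452 = -144. The loss equals the DWL triangle ½·12·24.

Net change in total surplus = -£144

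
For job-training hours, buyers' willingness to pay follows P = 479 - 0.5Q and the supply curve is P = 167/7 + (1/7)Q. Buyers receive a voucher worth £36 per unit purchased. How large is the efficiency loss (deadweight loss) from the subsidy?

Deadweight loss = £1008

Pre-subsidy: 479 - 0.5Q = 167/7 + (1/7)Q gives Q* = 708 and P* = 125.
With the rebate, buyers effectively pay Pb = Ps − 36, where Ps is the price sellers receive.
On the curves, Pb = 479 - 0.5Q and Ps = 167/7 + (1/7)Q; the wedge Ps − Pb = 36 gives 167/7 + (1/7)Q − (479 - 0.5Q) = 36, so Q' = 764.
Then Pb = 479 − 0.5·764 = 97 and Ps = 167/7 + (1/7)·764 = 133.
The subsidy expands output by 764 − 708 = 56 past the efficient level; on those units the gap between marginal cost and willingness to pay runs from 0 up to 36.
DWL = ½ × 36 × 56 = 1008.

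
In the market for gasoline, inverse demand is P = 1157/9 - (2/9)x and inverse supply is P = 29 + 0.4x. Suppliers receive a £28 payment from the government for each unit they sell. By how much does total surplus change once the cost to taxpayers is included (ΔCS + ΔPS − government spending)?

Pre-subsidy: 1157/9 - (2/9)x = 29 + 0.4x gives x* = 160 and P* = 93.
With the subsidy, sellers receive Ps = Pb + 28 for each unit, where Pb is the price buyers pay.
On the curves, Pb = 1157/9 - (2/9)x and Ps = 29 + 0.4x; the wedge Ps − Pb = 28 gives 29 + 0.4x − (1157/9 - (2/9)x) = 28, so x' = 205.
Then Pb = 1157/9 − (2/9)·205 = 83 and Ps = 29 + 0.4·205 = 111.
ΔCS = ½(160 + 205)(93 − 83) = 1825; ΔPS = ½(160 + 205)(111 − 93) = 3285.
Government spending = 28 × 205 = 5740.
Net change = 1825 + 3285 − 5740 = -630. The loss equals the DWL triangle ½·28·45.

Net change in total surplus = -£630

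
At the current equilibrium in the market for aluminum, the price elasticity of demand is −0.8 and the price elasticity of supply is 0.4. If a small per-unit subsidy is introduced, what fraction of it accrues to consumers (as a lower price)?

For a small subsidy around the equilibrium, the benefit split depends on the relative slopes, which at a point are proportional to the elasticities.
Buyer share = εs/(εs + |εd|) = 0.4/(0.4 + 0.8) = 1/3; seller share = |εd|/(εs + |εd|) = 2/3.

Consumer share = 1/3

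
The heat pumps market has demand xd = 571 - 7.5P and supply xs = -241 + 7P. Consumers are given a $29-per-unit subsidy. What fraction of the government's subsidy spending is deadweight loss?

DWL / government spending = 0.205078125

Pre-subsidy: 571 - 7.5P = -241 + 7P gives P* = 56, x* = 151.
With the rebate, buyers effectively pay Pb = Ps − 29, where Ps is the price sellers receive.
Demand in terms of Ps becomes xd = 571 − 7.5(Ps − 29) = 788.5 - 7.5Ps. Setting this equal to supply: 788.5 - 7.5Ps = -241 + 7Ps, so Ps = 71.
Buyers pay Pb = 71 − 29 = 42; x' = -241 + 7·71 = 256.
ΔCS = ½(151 + 256)(56 − 42) = 2849; ΔPS = ½(151 + 256)(71 − 56) = 3052.5.
Government spending = 29 × 256 = 7424.
DWL = ½ × 29 × (256 − 151) = 1522.5; fraction = 1522.5 / 7424 = 0.205078125.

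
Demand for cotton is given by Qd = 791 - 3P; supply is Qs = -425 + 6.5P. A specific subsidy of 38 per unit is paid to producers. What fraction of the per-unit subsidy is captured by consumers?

Consumer share = 13/19

Pre-subsidy: 791 - 3P = -425 + 6.5P gives P* = 128, Q* = 407.
With the subsidy, sellers receive Ps = Pb + 38 for each unit, where Pb is the price buyers pay.
Supply in terms of Pb becomes Qs = -425 + 6.5(Pb + 38) = -178 + 6.5Pb. Setting this equal to demand: 791 - 3Pb = -178 + 6.5Pb, so Pb = 102.
Sellers receive Ps = 102 + 38 = 140; Q' = 791 − 3·102 = 485.
Buyers' price falls by P* − Pb = 128 − 102 = 26; sellers' price rises by Ps − P* = 140 − 128 = 12.
So consumers capture 26/38 = 13/19 of each unit of subsidy.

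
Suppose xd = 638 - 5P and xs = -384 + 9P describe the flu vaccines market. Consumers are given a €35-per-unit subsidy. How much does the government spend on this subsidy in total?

Pre-subsidy: 638 - 5P = -384 + 9P gives P* = 73, x* = 273.
With the rebate, buyers effectively pay Pb = Ps − 35, where Ps is the price sellers receive.
Demand in terms of Ps becomes xd = 638 − 5(Ps − 35) = 813 - 5Ps. Setting this equal to supply: 813 - 5Ps = -384 + 9Ps, so Ps = 85.5.
Buyers pay Pb = 85.5 − 35 = 50.5; x' = -384 + 9·85.5 = 385.5.
Government outlay = subsidy × quantity = 35 × 385.5 = 13492.5.

Government cost = €13492.5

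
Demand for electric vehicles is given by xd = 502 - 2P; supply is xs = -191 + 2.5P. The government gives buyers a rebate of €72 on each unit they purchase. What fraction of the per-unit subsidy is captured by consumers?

Consumer share = 5/9

Pre-subsidy: 502 - 2P = -191 + 2.5P gives P* = 154, x* = 194.
With the rebate, buyers effectively pay Pb = Ps − 72, where Ps is the price sellers receive.
Demand in terms of Ps becomes xd = 502 − 2(Ps − 72) = 646 - 2Ps. Setting this equal to supply: 646 - 2Ps = -191 + 2.5Ps, so Ps = 186.
Buyers pay Pb = 186 − 72 = 114; x' = -191 + 2.5·186 = 274.
Buyers' price falls by P* − Pb = 154 − 114 = 40; sellers' price rises by Ps − P* = 186 − 154 = 32.
So consumers capture 40/72 = 5/9 of each unit of subsidy.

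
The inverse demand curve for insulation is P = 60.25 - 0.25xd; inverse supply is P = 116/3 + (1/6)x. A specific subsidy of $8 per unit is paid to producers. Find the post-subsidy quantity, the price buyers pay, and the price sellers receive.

Pre-subsidy: 60.25 - 0.25x = 116/3 + (1/6)x gives x* = 51.8 and P* = 47.3.
With the subsidy, sellers receive Ps = Pb + 8 for each unit, where Pb is the price buyers pay.
On the curves, Pb = 60.25 - 0.25x and Ps = 116/3 + (1/6)x; the wedge Ps − Pb = 8 gives 116/3 + (1/6)x − (60.25 - 0.25x) = 8, so x' = 71.
Then Pb = 60.25 − 0.25·71 = 42.5 and Ps = 116/3 + (1/6)·71 = 50.5.

x' = 71; buyers pay $42.5; sellers receive $50.5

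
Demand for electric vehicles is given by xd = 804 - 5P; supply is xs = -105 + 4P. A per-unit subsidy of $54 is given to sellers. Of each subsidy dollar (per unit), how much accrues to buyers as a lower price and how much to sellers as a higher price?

Buyers gain $24 per unit; sellers gain $30 per unit

Pre-subsidy: 804 - 5P = -105 + 4P gives P* = 101, x* = 299.
With the subsidy, sellers receive Ps = Pb + 54 for each unit, where Pb is the price buyers pay.
Supply in terms of Pb becomes xs = -105 + 4(Pb + 54) = 111 + 4Pb. Setting this equal to demand: 804 - 5Pb = 111 + 4Pb, so Pb = 77.
Sellers receive Ps = 77 + 54 = 131; x' = 804 − 5·77 = 419.
Buyers' price falls by P* − Pb = 101 − 77 = 24; sellers' price rises by Ps − P* = 131 − 101 = 30.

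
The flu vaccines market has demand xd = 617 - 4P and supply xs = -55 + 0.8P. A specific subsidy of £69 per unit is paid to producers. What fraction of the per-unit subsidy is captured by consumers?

Consumer share = 1/6

Pre-subsidy: 617 - 4P = -55 + 0.8P gives P* = 140, x* = 57.
With the subsidy, sellers receive Ps = Pb + 69 for each unit, where Pb is the price buyers pay.
Supply in terms of Pb becomes xs = -55 + 0.8(Pb + 69) = 0.2 + 0.8Pb. Setting this equal to demand: 617 - 4Pb = 0.2 + 0.8Pb, so Pb = 128.5.
Sellers receive Ps = 128.5 + 69 = 197.5; x' = 617 − 4·128.5 = 103.
Buyers' price falls by P* − Pb = 140 − 128.5 = 11.5; sellers' price rises by Ps − P* = 197.5 − 140 = 57.5.
So consumers capture 11.5/69 = 1/6 of each unit of subsidy.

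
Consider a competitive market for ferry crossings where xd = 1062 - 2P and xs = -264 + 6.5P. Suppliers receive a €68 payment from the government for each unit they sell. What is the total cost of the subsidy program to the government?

Pre-subsidy: 1062 - 2P = -264 + 6.5P gives P* = 156, x* = 750.
With the subsidy, sellers receive Ps = Pb + 68 for each unit, where Pb is the price buyers pay.
Supply in terms of Pb becomes xs = -264 + 6.5(Pb + 68) = 178 + 6.5Pb. Setting this equal to demand: 1062 - 2Pb = 178 + 6.5Pb, so Pb = 104.
Sellers receive Ps = 104 + 68 = 172; x' = 1062 − 2·104 = 854.
Government outlay = subsidy × quantity = 68 × 854 = 58072.

Government cost = €58072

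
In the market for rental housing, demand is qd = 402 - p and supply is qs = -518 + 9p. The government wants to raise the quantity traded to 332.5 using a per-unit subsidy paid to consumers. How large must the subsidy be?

Required subsidy s = 25 per unit

At q = 332.5, invert demand for the buyer price: pb = (402 − 332.5)/1 = 69.5; invert supply for the seller price: ps = (332.5 − (-518))/9 = 94.5.
The subsidy must fill the gap: s = ps − pb = 94.5 − 69.5 = 25.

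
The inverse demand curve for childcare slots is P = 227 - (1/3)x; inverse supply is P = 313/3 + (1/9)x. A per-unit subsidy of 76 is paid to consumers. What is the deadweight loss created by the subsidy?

Deadweight loss = 6498

Pre-subsidy: 227 - (1/3)x = 313/3 + (1/9)x gives x* = 276 and P* = 135.
With the rebate, buyers effectively pay Pb = Ps − 76, where Ps is the price sellers receive.
On the curves, Pb = 227 - (1/3)x and Ps = 313/3 + (1/9)x; the wedge Ps − Pb = 76 gives 313/3 + (1/9)x − (227 - (1/3)x) = 76, so x' = 447.
Then Pb = 227 − (1/3)·447 = 78 and Ps = 313/3 + (1/9)·447 = 154.
The subsidy expands output by 447 − 276 = 171 past the efficient level; on those units the gap between marginal cost and willingness to pay runs from 0 up to 76.
DWL = ½ × 76 × 171 = 6498.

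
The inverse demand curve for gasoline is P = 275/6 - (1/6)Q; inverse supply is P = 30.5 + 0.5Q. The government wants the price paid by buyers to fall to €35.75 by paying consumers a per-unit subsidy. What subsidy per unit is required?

At a buyer price of 35.75, quantity demanded is 275 − 6·35.75 = 60.5.
Sellers supply 60.5 only when they receive Ps = 30.5 + 0.5·60.5 = 60.75.
s = Ps − Pb = 60.75 − 35.75 = 25.

Required subsidy s = €25 per unit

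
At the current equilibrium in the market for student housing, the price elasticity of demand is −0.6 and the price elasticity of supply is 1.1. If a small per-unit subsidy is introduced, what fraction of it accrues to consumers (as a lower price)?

Consumer share = 11/17

For a small subsidy around the equilibrium, the benefit split depends on the relative slopes, which at a point are proportional to the elasticities.
Buyer share = εs/(εs + |εd|) = 1.1/(1.1 + 0.6) = 11/17; seller share = |εd|/(εs + |εd|) = 6/17.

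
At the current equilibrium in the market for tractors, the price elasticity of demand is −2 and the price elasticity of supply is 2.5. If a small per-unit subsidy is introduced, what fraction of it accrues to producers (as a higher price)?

Producer share = 4/9

For a small subsidy around the equilibrium, the benefit split depends on the relative slopes, which at a point are proportional to the elasticities.
Buyer share = εs/(εs + |εd|) = 2.5/(2.5 + 2) = 5/9; seller share = |εd|/(εs + |εd|) = 4/9.
So producers capture 4/9 of the subsidy.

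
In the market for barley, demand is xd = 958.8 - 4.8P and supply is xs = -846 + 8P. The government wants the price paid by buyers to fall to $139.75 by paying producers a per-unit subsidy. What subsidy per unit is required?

At a buyer price of 139.75, quantity demanded is 958.8 − 4.8·139.75 = 288.
Sellers supply 288 only when they receive Ps with -846 + 8·Ps = 288, i.e. Ps = 141.75.
s = Ps − Pb = 141.75 − 139.75 = 2.

Required subsidy s = $2 per unit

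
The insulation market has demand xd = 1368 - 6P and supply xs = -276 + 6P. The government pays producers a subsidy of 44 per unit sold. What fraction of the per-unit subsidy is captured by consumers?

Consumer share = 0.5

Pre-subsidy: 1368 - 6P = -276 + 6P gives P* = 137, x* = 546.
With the subsidy, sellers receive Ps = Pb + 44 for each unit, where Pb is the price buyers pay.
Supply in terms of Pb becomes xs = -276 + 6(Pb + 44) = -12 + 6Pb. Setting this equal to demand: 1368 - 6Pb = -12 + 6Pb, so Pb = 115.
Sellers receive Ps = 115 + 44 = 159; x' = 1368 − 6·115 = 678.
Buyers' price falls by P* − Pb = 137 − 115 = 22; sellers' price rises by Ps − P* = 159 − 137 = 22.
So consumers capture 22/44 = 0.5 of each unit of subsidy.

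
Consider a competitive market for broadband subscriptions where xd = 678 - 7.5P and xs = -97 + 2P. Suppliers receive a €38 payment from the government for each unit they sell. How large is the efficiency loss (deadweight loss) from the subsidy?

Deadweight loss = €1140

Pre-subsidy: 678 - 7.5P = -97 + 2P gives P* = 1550/19, x* = 1257/19.
With the subsidy, sellers receive Ps = Pb + 38 for each unit, where Pb is the price buyers pay.
Supply in terms of Pb becomes xs = -97 + 2(Pb + 38) = -21 + 2Pb. Setting this equal to demand: 678 - 7.5Pb = -21 + 2Pb, so Pb = 1398/19.
Sellers receive Ps = 1398/19 + 38 = 2120/19; x' = 678 − 7.5·(1398/19) = 2397/19.
The subsidy expands output by 2397/19 − 1257/19 = 60 past the efficient level; on those units the gap between marginal cost and willingness to pay runs from 0 up to 38.
DWL = ½ × 38 × 60 = 1140.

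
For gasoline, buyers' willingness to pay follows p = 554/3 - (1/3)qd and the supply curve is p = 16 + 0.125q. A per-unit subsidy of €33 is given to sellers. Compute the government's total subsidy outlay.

Government cost = €14520

Pre-subsidy: 554/3 - (1/3)q = 16 + 0.125q gives q* = 368 and p* = 62.
With the subsidy, sellers receive ps = pb + 33 for each unit, where pb is the price buyers pay.
On the curves, pb = 554/3 - (1/3)q and ps = 16 + 0.125q; the wedge ps − pb = 33 gives 16 + 0.125q − (554/3 - (1/3)q) = 33, so q' = 440.
Then pb = 554/3 − (1/3)·440 = 38 and ps = 16 + 0.125·440 = 71.
Government outlay = subsidy × quantity = 33 × 440 = 14520.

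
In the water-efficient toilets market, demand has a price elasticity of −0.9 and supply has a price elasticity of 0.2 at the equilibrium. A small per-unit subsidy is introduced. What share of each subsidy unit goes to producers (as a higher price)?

For a small subsidy around the equilibrium, the benefit split depends on the relative slopes, which at a point are proportional to the elasticities.
Buyer share = εs/(εs + |εd|) = 0.2/(0.2 + 0.9) = 2/11; seller share = |εd|/(εs + |εd|) = 9/11.
So producers capture 9/11 of the subsidy.

Producer share = 9/11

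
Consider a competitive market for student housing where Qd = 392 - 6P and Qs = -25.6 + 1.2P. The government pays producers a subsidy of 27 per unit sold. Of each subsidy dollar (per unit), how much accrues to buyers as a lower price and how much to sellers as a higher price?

Buyers gain 4.5 per unit; sellers gain 22.5 per unit

Pre-subsidy: 392 - 6P = -25.6 + 1.2P gives P* = 58, Q* = 44.
With the subsidy, sellers receive Ps = Pb + 27 for each unit, where Pb is the price buyers pay.
Supply in terms of Pb becomes Qs = -25.6 + 1.2(Pb + 27) = 6.8 + 1.2Pb. Setting this equal to demand: 392 - 6Pb = 6.8 + 1.2Pb, so Pb = 53.5.
Sellers receive Ps = 53.5 + 27 = 80.5; Q' = 392 − 6·53.5 = 71.
Buyers' price falls by P* − Pb = 58 − 53.5 = 4.5; sellers' price rises by Ps − P* = 80.5 − 58 = 22.5.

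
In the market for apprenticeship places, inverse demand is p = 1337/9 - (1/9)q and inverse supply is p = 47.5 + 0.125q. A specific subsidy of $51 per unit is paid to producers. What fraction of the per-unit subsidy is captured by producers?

Pre-subsidy: 1337/9 - (1/9)q = 47.5 + 0.125q gives q* = 428 and p* = 101.
With the subsidy, sellers receive ps = pb + 51 for each unit, where pb is the price buyers pay.
On the curves, pb = 1337/9 - (1/9)q and ps = 47.5 + 0.125q; the wedge ps − pb = 51 gives 47.5 + 0.125q − (1337/9 - (1/9)q) = 51, so q' = 644.
Then pb = 1337/9 − (1/9)·644 = 77 and ps = 47.5 + 0.125·644 = 128.
Buyers' price falls by p* − pb = 101 − 77 = 24; sellers' price rises by ps − p* = 128 − 101 = 27.
So producers capture 27/51 = 9/17 of each unit of subsidy.

Producer share = 9/17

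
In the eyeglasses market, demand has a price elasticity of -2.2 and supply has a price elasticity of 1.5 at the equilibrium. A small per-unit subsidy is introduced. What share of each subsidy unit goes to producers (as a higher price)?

Producer share = 22/37

For a small subsidy around the equilibrium, the benefit split depends on the relative slopes, which at a point are proportional to the elasticities.
Buyer share = εs/(εs + |εd|) = 1.5/(1.5 + 2.2) = 15/37; seller share = |εd|/(εs + |εd|) = 22/37.
So producers capture 22/37 of the subsidy.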